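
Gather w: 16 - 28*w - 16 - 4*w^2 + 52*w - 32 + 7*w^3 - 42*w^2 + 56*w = 7*w^3 - 46*w^2 + 80*w - 32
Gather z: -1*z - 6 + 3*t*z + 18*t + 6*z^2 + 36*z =18*t + 6*z^2 + z*(3*t + 35) - 6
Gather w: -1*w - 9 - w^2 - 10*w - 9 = -w^2 - 11*w - 18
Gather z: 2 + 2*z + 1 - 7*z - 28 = -5*z - 25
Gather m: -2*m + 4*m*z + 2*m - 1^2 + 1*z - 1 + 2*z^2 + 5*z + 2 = 4*m*z + 2*z^2 + 6*z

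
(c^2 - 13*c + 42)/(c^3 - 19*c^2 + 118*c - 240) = (c - 7)/(c^2 - 13*c + 40)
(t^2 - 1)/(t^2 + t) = (t - 1)/t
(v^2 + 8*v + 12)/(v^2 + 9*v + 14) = (v + 6)/(v + 7)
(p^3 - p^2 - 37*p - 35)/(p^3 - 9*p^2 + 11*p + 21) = (p + 5)/(p - 3)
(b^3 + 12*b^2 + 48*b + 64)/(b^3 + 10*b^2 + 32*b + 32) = (b + 4)/(b + 2)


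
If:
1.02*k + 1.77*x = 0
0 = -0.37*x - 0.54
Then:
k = 2.53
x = -1.46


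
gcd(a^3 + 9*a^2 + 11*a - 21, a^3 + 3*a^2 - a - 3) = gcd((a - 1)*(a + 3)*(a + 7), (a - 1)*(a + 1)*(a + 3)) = a^2 + 2*a - 3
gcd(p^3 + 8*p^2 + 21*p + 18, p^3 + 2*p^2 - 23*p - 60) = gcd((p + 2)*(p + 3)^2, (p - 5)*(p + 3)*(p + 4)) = p + 3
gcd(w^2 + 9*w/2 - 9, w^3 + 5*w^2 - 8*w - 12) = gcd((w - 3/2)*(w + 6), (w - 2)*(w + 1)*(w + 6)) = w + 6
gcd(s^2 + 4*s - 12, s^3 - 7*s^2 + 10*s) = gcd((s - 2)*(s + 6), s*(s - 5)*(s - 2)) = s - 2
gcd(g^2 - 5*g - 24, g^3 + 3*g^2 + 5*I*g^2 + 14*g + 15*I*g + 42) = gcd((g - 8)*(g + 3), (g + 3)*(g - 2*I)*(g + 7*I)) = g + 3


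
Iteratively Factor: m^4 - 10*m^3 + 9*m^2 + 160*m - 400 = (m - 4)*(m^3 - 6*m^2 - 15*m + 100) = (m - 5)*(m - 4)*(m^2 - m - 20) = (m - 5)*(m - 4)*(m + 4)*(m - 5)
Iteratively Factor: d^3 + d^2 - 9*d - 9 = (d - 3)*(d^2 + 4*d + 3) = (d - 3)*(d + 3)*(d + 1)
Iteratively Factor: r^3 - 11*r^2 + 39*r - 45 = (r - 3)*(r^2 - 8*r + 15) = (r - 5)*(r - 3)*(r - 3)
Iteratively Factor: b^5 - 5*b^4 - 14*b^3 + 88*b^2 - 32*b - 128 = (b - 2)*(b^4 - 3*b^3 - 20*b^2 + 48*b + 64) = (b - 4)*(b - 2)*(b^3 + b^2 - 16*b - 16) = (b - 4)^2*(b - 2)*(b^2 + 5*b + 4) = (b - 4)^2*(b - 2)*(b + 4)*(b + 1)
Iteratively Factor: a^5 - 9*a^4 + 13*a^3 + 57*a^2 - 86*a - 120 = (a - 5)*(a^4 - 4*a^3 - 7*a^2 + 22*a + 24) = (a - 5)*(a - 4)*(a^3 - 7*a - 6) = (a - 5)*(a - 4)*(a - 3)*(a^2 + 3*a + 2) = (a - 5)*(a - 4)*(a - 3)*(a + 1)*(a + 2)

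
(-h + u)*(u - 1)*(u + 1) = -h*u^2 + h + u^3 - u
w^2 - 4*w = w*(w - 4)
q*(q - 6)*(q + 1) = q^3 - 5*q^2 - 6*q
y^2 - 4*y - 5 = (y - 5)*(y + 1)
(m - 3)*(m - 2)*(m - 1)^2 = m^4 - 7*m^3 + 17*m^2 - 17*m + 6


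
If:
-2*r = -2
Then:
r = 1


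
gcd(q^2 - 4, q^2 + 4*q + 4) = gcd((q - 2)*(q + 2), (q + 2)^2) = q + 2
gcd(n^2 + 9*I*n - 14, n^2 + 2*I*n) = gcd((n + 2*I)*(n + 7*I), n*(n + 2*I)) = n + 2*I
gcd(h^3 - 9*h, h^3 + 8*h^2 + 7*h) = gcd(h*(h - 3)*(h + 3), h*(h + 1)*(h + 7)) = h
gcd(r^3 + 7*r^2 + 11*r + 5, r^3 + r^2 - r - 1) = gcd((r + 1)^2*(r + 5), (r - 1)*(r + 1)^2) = r^2 + 2*r + 1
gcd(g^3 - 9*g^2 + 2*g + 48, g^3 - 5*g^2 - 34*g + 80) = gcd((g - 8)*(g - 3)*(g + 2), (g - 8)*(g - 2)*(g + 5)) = g - 8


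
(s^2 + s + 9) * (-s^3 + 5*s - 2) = -s^5 - s^4 - 4*s^3 + 3*s^2 + 43*s - 18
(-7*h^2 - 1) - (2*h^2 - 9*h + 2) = -9*h^2 + 9*h - 3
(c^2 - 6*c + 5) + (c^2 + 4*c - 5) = 2*c^2 - 2*c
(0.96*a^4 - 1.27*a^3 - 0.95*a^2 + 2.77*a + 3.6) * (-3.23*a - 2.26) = -3.1008*a^5 + 1.9325*a^4 + 5.9387*a^3 - 6.8001*a^2 - 17.8882*a - 8.136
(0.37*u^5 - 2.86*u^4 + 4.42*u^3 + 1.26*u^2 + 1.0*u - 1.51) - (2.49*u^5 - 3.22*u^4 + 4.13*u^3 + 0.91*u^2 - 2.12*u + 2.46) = -2.12*u^5 + 0.36*u^4 + 0.29*u^3 + 0.35*u^2 + 3.12*u - 3.97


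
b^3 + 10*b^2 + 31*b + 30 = (b + 2)*(b + 3)*(b + 5)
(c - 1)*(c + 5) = c^2 + 4*c - 5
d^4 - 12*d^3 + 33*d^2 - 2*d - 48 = (d - 8)*(d - 3)*(d - 2)*(d + 1)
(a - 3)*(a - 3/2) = a^2 - 9*a/2 + 9/2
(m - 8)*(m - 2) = m^2 - 10*m + 16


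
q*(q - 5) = q^2 - 5*q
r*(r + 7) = r^2 + 7*r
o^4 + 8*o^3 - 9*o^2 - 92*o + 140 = (o - 2)^2*(o + 5)*(o + 7)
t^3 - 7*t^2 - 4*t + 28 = (t - 7)*(t - 2)*(t + 2)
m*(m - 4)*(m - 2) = m^3 - 6*m^2 + 8*m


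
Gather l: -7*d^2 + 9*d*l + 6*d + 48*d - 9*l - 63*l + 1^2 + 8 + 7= -7*d^2 + 54*d + l*(9*d - 72) + 16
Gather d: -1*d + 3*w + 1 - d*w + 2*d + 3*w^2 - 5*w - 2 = d*(1 - w) + 3*w^2 - 2*w - 1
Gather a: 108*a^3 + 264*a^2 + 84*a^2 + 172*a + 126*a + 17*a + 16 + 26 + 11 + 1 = 108*a^3 + 348*a^2 + 315*a + 54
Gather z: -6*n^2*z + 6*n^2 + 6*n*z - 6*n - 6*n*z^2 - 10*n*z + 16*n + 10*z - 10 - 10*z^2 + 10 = 6*n^2 + 10*n + z^2*(-6*n - 10) + z*(-6*n^2 - 4*n + 10)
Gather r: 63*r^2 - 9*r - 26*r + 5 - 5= 63*r^2 - 35*r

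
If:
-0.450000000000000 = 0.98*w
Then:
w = -0.46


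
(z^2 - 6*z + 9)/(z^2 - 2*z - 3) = (z - 3)/(z + 1)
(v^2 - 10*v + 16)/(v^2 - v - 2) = (v - 8)/(v + 1)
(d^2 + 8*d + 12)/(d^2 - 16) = (d^2 + 8*d + 12)/(d^2 - 16)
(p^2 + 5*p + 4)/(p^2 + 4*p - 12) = (p^2 + 5*p + 4)/(p^2 + 4*p - 12)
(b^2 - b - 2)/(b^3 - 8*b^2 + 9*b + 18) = (b - 2)/(b^2 - 9*b + 18)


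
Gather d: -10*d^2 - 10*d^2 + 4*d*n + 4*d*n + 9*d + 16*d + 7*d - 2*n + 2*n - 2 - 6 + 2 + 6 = -20*d^2 + d*(8*n + 32)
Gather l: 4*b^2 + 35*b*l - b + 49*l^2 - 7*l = 4*b^2 - b + 49*l^2 + l*(35*b - 7)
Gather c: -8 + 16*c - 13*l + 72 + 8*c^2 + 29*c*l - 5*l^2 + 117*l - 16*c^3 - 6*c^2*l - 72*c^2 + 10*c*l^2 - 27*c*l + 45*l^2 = -16*c^3 + c^2*(-6*l - 64) + c*(10*l^2 + 2*l + 16) + 40*l^2 + 104*l + 64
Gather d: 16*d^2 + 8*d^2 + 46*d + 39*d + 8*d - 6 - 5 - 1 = 24*d^2 + 93*d - 12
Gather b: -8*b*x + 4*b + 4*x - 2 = b*(4 - 8*x) + 4*x - 2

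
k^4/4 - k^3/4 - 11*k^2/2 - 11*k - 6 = (k/2 + 1/2)*(k/2 + 1)*(k - 6)*(k + 2)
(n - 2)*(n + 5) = n^2 + 3*n - 10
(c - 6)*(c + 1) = c^2 - 5*c - 6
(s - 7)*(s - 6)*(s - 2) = s^3 - 15*s^2 + 68*s - 84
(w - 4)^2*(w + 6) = w^3 - 2*w^2 - 32*w + 96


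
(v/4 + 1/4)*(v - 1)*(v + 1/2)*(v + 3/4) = v^4/4 + 5*v^3/16 - 5*v^2/32 - 5*v/16 - 3/32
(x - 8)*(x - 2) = x^2 - 10*x + 16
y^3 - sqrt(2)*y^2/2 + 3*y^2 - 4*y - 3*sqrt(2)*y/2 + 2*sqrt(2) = (y - 1)*(y + 4)*(y - sqrt(2)/2)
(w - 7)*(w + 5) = w^2 - 2*w - 35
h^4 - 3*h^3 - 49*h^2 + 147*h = h*(h - 7)*(h - 3)*(h + 7)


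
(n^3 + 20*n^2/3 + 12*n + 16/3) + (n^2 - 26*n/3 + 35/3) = n^3 + 23*n^2/3 + 10*n/3 + 17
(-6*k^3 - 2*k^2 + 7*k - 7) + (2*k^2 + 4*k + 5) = -6*k^3 + 11*k - 2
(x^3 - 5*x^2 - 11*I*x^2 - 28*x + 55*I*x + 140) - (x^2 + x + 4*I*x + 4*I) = x^3 - 6*x^2 - 11*I*x^2 - 29*x + 51*I*x + 140 - 4*I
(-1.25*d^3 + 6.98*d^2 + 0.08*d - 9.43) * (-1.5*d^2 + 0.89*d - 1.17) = 1.875*d^5 - 11.5825*d^4 + 7.5547*d^3 + 6.0496*d^2 - 8.4863*d + 11.0331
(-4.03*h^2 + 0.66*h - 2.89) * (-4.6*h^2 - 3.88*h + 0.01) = 18.538*h^4 + 12.6004*h^3 + 10.6929*h^2 + 11.2198*h - 0.0289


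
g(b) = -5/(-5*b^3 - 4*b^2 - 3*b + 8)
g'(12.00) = 0.00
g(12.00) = 0.00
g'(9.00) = 0.00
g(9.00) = 0.00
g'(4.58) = -0.01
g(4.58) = 0.01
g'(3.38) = -0.02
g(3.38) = 0.02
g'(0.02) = -0.25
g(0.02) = -0.63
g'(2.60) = -0.05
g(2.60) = 0.04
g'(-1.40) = -0.32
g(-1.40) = -0.28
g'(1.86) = -0.18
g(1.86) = 0.11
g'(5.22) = -0.00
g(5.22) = 0.01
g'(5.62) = -0.00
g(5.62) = 0.00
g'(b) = -5*(15*b^2 + 8*b + 3)/(-5*b^3 - 4*b^2 - 3*b + 8)^2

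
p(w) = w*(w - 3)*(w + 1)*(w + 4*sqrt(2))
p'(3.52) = 192.65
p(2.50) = -35.69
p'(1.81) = -9.13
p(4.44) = 351.18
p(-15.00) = 35317.09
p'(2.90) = 89.83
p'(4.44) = 422.31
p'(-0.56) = 1.80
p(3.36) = 47.55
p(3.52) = 75.92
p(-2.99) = -95.05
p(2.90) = -9.68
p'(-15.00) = -10619.18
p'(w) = w*(w - 3)*(w + 1) + w*(w - 3)*(w + 4*sqrt(2)) + w*(w + 1)*(w + 4*sqrt(2)) + (w - 3)*(w + 1)*(w + 4*sqrt(2)) = 4*w^3 - 6*w^2 + 12*sqrt(2)*w^2 - 16*sqrt(2)*w - 6*w - 12*sqrt(2)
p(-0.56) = 4.47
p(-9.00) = 2888.48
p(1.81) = -45.19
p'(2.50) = 42.53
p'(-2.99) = 59.78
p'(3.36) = 162.43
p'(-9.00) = -1786.71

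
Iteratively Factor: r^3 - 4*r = (r + 2)*(r^2 - 2*r) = r*(r + 2)*(r - 2)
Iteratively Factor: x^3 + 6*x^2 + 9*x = (x + 3)*(x^2 + 3*x) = x*(x + 3)*(x + 3)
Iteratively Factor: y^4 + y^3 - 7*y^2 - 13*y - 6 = (y - 3)*(y^3 + 4*y^2 + 5*y + 2) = (y - 3)*(y + 1)*(y^2 + 3*y + 2) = (y - 3)*(y + 1)^2*(y + 2)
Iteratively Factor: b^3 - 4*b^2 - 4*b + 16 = (b - 2)*(b^2 - 2*b - 8) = (b - 2)*(b + 2)*(b - 4)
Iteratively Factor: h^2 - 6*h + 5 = (h - 1)*(h - 5)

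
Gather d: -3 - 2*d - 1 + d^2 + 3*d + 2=d^2 + d - 2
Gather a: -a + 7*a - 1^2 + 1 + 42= 6*a + 42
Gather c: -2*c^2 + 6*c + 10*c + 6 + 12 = -2*c^2 + 16*c + 18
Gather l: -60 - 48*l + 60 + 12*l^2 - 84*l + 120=12*l^2 - 132*l + 120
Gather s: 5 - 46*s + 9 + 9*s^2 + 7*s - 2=9*s^2 - 39*s + 12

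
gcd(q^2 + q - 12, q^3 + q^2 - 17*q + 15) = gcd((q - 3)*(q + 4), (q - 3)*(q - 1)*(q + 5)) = q - 3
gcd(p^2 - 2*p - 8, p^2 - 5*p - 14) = p + 2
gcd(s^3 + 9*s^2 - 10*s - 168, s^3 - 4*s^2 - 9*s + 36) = s - 4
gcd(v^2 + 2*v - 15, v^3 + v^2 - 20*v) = v + 5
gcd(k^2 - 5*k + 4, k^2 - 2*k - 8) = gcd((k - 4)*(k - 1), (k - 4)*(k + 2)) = k - 4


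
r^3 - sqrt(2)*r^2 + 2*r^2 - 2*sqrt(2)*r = r*(r + 2)*(r - sqrt(2))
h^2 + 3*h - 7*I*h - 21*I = (h + 3)*(h - 7*I)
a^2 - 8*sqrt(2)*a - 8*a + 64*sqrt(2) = (a - 8)*(a - 8*sqrt(2))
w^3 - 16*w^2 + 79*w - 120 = (w - 8)*(w - 5)*(w - 3)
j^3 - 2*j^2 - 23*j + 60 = (j - 4)*(j - 3)*(j + 5)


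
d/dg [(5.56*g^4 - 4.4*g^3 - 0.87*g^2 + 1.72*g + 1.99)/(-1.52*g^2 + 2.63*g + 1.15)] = (-16.9024*g^5 + 50.5564*g^4 + 2.432*g^3 - 14.8537*g^2 + 4.0486*g - 3.2557)/(2.3104*g^4 - 7.9952*g^3 + 3.4209*g^2 + 6.049*g + 1.3225)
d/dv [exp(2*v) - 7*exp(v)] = (2*exp(v) - 7)*exp(v)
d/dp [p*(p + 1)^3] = (p + 1)^2*(4*p + 1)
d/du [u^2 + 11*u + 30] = 2*u + 11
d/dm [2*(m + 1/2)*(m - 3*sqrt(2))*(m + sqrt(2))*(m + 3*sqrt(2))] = 8*m^3 + 3*m^2 + 6*sqrt(2)*m^2 - 72*m + 2*sqrt(2)*m - 36*sqrt(2) - 18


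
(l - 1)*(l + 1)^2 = l^3 + l^2 - l - 1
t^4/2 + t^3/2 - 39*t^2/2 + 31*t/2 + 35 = (t/2 + 1/2)*(t - 5)*(t - 2)*(t + 7)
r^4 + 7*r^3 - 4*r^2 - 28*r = r*(r - 2)*(r + 2)*(r + 7)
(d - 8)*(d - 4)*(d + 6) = d^3 - 6*d^2 - 40*d + 192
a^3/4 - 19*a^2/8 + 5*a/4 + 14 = (a/4 + 1/2)*(a - 8)*(a - 7/2)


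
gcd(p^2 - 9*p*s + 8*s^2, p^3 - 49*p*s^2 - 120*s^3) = p - 8*s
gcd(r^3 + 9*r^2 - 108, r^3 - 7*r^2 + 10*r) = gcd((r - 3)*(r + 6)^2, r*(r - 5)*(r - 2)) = 1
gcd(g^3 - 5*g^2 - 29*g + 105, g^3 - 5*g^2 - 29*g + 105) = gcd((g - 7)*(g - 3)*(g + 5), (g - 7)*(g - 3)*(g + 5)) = g^3 - 5*g^2 - 29*g + 105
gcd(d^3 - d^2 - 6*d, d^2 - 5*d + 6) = d - 3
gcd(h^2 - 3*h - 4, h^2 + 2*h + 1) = h + 1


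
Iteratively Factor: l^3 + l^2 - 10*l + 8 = (l + 4)*(l^2 - 3*l + 2) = (l - 2)*(l + 4)*(l - 1)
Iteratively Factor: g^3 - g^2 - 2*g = (g - 2)*(g^2 + g) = g*(g - 2)*(g + 1)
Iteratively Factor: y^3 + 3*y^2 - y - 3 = (y + 1)*(y^2 + 2*y - 3) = (y + 1)*(y + 3)*(y - 1)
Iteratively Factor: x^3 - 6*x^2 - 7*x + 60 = (x - 4)*(x^2 - 2*x - 15) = (x - 5)*(x - 4)*(x + 3)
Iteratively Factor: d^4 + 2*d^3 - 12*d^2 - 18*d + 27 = (d - 1)*(d^3 + 3*d^2 - 9*d - 27) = (d - 1)*(d + 3)*(d^2 - 9) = (d - 3)*(d - 1)*(d + 3)*(d + 3)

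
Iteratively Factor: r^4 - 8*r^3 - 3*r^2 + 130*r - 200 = (r + 4)*(r^3 - 12*r^2 + 45*r - 50) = (r - 2)*(r + 4)*(r^2 - 10*r + 25) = (r - 5)*(r - 2)*(r + 4)*(r - 5)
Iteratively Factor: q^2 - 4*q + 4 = (q - 2)*(q - 2)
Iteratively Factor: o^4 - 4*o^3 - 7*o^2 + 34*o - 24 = (o + 3)*(o^3 - 7*o^2 + 14*o - 8) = (o - 2)*(o + 3)*(o^2 - 5*o + 4) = (o - 2)*(o - 1)*(o + 3)*(o - 4)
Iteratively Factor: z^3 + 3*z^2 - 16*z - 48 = (z + 3)*(z^2 - 16) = (z - 4)*(z + 3)*(z + 4)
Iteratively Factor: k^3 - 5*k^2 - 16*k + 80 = (k - 4)*(k^2 - k - 20) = (k - 5)*(k - 4)*(k + 4)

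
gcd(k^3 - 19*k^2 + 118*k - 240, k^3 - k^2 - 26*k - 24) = k - 6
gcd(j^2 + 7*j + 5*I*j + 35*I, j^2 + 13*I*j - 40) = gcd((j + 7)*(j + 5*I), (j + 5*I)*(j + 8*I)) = j + 5*I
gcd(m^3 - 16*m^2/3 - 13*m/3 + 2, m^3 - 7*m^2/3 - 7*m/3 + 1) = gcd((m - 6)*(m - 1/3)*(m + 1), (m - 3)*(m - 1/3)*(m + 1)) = m^2 + 2*m/3 - 1/3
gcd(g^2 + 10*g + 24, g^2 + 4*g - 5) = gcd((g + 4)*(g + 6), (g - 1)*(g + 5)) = 1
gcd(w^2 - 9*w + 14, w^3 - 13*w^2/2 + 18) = w - 2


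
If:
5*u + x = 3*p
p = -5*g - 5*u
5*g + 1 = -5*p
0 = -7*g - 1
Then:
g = -1/7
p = -2/35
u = 27/175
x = -33/35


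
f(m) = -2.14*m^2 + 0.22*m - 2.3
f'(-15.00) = 64.42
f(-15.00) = -487.10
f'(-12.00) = 51.58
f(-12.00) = -313.10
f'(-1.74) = 7.67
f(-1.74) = -9.16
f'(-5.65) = 24.40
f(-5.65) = -71.86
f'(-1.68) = 7.41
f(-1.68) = -8.71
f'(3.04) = -12.79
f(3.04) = -21.41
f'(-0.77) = 3.52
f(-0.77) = -3.74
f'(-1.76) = 7.75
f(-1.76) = -9.32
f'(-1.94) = 8.52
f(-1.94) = -10.78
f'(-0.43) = 2.06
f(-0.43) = -2.79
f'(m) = 0.22 - 4.28*m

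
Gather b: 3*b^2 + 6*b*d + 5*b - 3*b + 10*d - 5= 3*b^2 + b*(6*d + 2) + 10*d - 5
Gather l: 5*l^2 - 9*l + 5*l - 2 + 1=5*l^2 - 4*l - 1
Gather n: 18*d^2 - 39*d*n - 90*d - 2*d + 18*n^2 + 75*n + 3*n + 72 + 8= 18*d^2 - 92*d + 18*n^2 + n*(78 - 39*d) + 80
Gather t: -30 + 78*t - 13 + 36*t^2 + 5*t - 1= 36*t^2 + 83*t - 44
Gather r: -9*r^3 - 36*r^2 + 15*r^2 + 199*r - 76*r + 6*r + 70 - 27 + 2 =-9*r^3 - 21*r^2 + 129*r + 45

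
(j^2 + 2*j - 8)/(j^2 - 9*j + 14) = (j + 4)/(j - 7)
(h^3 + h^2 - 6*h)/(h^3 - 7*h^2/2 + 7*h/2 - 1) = 2*h*(h + 3)/(2*h^2 - 3*h + 1)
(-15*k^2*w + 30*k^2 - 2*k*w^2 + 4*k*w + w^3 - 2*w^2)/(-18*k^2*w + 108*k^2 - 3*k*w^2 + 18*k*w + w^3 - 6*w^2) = (-5*k*w + 10*k + w^2 - 2*w)/(-6*k*w + 36*k + w^2 - 6*w)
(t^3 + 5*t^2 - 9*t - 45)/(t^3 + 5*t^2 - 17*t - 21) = (t^2 + 8*t + 15)/(t^2 + 8*t + 7)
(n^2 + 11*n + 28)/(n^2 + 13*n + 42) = (n + 4)/(n + 6)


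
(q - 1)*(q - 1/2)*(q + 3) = q^3 + 3*q^2/2 - 4*q + 3/2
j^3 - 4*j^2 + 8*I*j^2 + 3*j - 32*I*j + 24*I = (j - 3)*(j - 1)*(j + 8*I)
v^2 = v^2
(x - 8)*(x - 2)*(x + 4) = x^3 - 6*x^2 - 24*x + 64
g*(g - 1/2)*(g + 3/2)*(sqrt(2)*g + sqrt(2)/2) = sqrt(2)*g^4 + 3*sqrt(2)*g^3/2 - sqrt(2)*g^2/4 - 3*sqrt(2)*g/8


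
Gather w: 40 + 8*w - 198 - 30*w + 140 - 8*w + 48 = 30 - 30*w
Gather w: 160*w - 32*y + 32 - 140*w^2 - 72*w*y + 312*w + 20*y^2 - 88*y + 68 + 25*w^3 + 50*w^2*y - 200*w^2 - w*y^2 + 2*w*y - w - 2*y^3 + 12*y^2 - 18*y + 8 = 25*w^3 + w^2*(50*y - 340) + w*(-y^2 - 70*y + 471) - 2*y^3 + 32*y^2 - 138*y + 108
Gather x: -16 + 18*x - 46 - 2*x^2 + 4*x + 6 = -2*x^2 + 22*x - 56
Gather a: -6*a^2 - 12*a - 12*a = -6*a^2 - 24*a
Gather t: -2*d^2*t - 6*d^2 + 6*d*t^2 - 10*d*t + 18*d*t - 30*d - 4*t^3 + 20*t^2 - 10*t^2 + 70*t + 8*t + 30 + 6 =-6*d^2 - 30*d - 4*t^3 + t^2*(6*d + 10) + t*(-2*d^2 + 8*d + 78) + 36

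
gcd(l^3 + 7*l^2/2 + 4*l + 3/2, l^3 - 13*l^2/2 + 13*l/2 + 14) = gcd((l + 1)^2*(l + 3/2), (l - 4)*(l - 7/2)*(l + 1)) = l + 1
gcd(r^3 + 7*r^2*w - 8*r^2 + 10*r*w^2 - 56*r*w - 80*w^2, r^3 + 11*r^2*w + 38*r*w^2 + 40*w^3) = r^2 + 7*r*w + 10*w^2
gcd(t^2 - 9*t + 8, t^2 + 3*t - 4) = t - 1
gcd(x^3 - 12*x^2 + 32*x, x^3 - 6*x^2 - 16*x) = x^2 - 8*x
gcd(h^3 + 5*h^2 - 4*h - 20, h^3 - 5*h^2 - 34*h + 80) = h^2 + 3*h - 10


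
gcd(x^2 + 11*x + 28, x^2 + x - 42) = x + 7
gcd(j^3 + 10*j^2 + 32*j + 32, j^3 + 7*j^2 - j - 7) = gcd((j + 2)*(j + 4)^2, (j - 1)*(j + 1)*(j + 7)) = 1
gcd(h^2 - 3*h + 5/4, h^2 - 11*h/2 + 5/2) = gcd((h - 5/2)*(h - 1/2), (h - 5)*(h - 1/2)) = h - 1/2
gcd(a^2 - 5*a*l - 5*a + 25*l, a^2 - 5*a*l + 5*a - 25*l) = a - 5*l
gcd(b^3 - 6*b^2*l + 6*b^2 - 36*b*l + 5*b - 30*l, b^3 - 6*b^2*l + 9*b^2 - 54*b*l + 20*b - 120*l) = b^2 - 6*b*l + 5*b - 30*l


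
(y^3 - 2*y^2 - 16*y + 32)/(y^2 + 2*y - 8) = y - 4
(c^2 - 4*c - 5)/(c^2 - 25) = (c + 1)/(c + 5)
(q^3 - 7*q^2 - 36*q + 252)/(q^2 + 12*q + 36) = (q^2 - 13*q + 42)/(q + 6)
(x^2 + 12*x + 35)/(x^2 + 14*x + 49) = (x + 5)/(x + 7)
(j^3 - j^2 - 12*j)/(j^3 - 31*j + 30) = j*(j^2 - j - 12)/(j^3 - 31*j + 30)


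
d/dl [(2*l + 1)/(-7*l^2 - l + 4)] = (-14*l^2 - 2*l + (2*l + 1)*(14*l + 1) + 8)/(7*l^2 + l - 4)^2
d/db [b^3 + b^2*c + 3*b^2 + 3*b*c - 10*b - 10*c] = 3*b^2 + 2*b*c + 6*b + 3*c - 10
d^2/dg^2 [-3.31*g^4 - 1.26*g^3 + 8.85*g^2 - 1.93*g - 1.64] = -39.72*g^2 - 7.56*g + 17.7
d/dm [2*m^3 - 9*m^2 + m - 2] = 6*m^2 - 18*m + 1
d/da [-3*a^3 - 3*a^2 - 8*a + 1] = -9*a^2 - 6*a - 8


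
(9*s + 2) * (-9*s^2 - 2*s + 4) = -81*s^3 - 36*s^2 + 32*s + 8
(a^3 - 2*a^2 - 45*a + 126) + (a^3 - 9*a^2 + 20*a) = 2*a^3 - 11*a^2 - 25*a + 126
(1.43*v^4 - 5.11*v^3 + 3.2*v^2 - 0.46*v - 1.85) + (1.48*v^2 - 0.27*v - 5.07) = 1.43*v^4 - 5.11*v^3 + 4.68*v^2 - 0.73*v - 6.92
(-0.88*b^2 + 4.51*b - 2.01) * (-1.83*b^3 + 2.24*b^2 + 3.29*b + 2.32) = 1.6104*b^5 - 10.2245*b^4 + 10.8855*b^3 + 8.2939*b^2 + 3.8503*b - 4.6632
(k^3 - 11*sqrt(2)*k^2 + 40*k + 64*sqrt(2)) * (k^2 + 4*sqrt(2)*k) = k^5 - 7*sqrt(2)*k^4 - 48*k^3 + 224*sqrt(2)*k^2 + 512*k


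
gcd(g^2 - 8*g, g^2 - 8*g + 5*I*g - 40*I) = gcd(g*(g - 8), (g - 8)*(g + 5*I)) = g - 8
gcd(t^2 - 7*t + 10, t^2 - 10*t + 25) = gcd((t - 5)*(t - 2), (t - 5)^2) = t - 5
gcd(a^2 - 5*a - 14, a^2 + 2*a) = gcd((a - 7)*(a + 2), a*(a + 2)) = a + 2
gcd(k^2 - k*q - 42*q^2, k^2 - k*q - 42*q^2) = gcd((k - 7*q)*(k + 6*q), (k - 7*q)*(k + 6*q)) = -k^2 + k*q + 42*q^2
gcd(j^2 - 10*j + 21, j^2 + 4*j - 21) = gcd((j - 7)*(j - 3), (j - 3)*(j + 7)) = j - 3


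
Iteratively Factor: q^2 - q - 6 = (q - 3)*(q + 2)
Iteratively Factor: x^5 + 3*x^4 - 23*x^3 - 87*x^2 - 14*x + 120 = (x - 1)*(x^4 + 4*x^3 - 19*x^2 - 106*x - 120) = (x - 1)*(x + 3)*(x^3 + x^2 - 22*x - 40) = (x - 1)*(x + 3)*(x + 4)*(x^2 - 3*x - 10) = (x - 5)*(x - 1)*(x + 3)*(x + 4)*(x + 2)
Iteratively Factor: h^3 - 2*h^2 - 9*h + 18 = (h - 2)*(h^2 - 9) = (h - 2)*(h + 3)*(h - 3)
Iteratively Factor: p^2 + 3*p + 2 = (p + 1)*(p + 2)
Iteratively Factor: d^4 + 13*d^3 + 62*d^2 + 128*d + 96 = (d + 2)*(d^3 + 11*d^2 + 40*d + 48) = (d + 2)*(d + 4)*(d^2 + 7*d + 12) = (d + 2)*(d + 4)^2*(d + 3)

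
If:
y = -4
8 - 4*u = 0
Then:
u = 2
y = -4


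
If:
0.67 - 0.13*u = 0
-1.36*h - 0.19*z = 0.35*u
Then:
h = -0.139705882352941*z - 1.32635746606335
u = 5.15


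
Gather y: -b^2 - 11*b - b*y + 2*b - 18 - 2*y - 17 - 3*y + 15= -b^2 - 9*b + y*(-b - 5) - 20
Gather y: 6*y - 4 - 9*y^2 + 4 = -9*y^2 + 6*y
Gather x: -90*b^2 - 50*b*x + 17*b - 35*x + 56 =-90*b^2 + 17*b + x*(-50*b - 35) + 56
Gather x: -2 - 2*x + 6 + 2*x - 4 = 0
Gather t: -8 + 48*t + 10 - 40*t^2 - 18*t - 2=-40*t^2 + 30*t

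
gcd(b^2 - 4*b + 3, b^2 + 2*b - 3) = b - 1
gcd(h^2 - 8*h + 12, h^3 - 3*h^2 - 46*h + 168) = h - 6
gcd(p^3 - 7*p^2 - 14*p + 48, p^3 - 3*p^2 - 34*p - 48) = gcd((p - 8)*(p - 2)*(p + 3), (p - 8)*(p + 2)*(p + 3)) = p^2 - 5*p - 24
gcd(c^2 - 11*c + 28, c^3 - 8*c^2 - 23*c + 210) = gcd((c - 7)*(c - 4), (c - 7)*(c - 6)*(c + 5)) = c - 7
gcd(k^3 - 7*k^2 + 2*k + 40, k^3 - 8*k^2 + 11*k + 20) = k^2 - 9*k + 20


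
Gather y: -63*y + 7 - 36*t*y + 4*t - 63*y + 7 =4*t + y*(-36*t - 126) + 14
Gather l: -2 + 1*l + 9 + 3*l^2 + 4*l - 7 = 3*l^2 + 5*l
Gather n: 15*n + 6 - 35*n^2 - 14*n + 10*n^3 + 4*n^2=10*n^3 - 31*n^2 + n + 6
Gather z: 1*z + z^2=z^2 + z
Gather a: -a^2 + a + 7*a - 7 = -a^2 + 8*a - 7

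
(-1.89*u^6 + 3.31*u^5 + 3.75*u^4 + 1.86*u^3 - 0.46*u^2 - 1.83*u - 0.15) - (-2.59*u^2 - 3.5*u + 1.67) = -1.89*u^6 + 3.31*u^5 + 3.75*u^4 + 1.86*u^3 + 2.13*u^2 + 1.67*u - 1.82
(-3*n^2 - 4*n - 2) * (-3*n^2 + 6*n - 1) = 9*n^4 - 6*n^3 - 15*n^2 - 8*n + 2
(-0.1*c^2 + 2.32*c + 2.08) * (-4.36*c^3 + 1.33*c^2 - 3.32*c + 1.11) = 0.436*c^5 - 10.2482*c^4 - 5.6512*c^3 - 5.047*c^2 - 4.3304*c + 2.3088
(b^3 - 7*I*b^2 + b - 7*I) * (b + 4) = b^4 + 4*b^3 - 7*I*b^3 + b^2 - 28*I*b^2 + 4*b - 7*I*b - 28*I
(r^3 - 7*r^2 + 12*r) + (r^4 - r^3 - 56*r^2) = r^4 - 63*r^2 + 12*r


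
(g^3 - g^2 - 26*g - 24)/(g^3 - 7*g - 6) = (g^2 - 2*g - 24)/(g^2 - g - 6)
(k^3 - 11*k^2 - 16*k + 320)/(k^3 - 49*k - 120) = (k - 8)/(k + 3)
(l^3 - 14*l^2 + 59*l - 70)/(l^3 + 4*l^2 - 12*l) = (l^2 - 12*l + 35)/(l*(l + 6))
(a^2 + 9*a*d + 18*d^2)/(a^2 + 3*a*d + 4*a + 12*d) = (a + 6*d)/(a + 4)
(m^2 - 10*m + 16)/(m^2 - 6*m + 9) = (m^2 - 10*m + 16)/(m^2 - 6*m + 9)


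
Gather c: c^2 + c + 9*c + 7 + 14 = c^2 + 10*c + 21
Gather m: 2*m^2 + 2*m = 2*m^2 + 2*m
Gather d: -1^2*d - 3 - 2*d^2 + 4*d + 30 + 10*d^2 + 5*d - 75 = 8*d^2 + 8*d - 48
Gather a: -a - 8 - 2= -a - 10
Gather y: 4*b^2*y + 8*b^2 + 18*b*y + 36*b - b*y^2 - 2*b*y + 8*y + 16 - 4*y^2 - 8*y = 8*b^2 + 36*b + y^2*(-b - 4) + y*(4*b^2 + 16*b) + 16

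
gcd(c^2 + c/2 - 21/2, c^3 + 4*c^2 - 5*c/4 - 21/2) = c + 7/2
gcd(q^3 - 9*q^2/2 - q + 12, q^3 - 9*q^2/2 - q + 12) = q^3 - 9*q^2/2 - q + 12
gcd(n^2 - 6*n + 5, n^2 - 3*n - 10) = n - 5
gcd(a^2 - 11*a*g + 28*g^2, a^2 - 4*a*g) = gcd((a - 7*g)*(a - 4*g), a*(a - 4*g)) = a - 4*g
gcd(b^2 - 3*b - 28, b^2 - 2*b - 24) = b + 4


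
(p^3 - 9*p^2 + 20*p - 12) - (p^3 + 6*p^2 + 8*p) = -15*p^2 + 12*p - 12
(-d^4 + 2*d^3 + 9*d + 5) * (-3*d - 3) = 3*d^5 - 3*d^4 - 6*d^3 - 27*d^2 - 42*d - 15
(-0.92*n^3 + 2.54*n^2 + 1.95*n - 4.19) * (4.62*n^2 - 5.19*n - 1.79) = -4.2504*n^5 + 16.5096*n^4 - 2.5268*n^3 - 34.0249*n^2 + 18.2556*n + 7.5001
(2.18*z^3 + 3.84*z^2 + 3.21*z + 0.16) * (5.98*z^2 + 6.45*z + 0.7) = 13.0364*z^5 + 37.0242*z^4 + 45.4898*z^3 + 24.3493*z^2 + 3.279*z + 0.112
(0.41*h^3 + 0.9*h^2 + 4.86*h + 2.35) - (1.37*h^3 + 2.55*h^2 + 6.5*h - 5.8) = -0.96*h^3 - 1.65*h^2 - 1.64*h + 8.15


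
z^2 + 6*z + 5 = (z + 1)*(z + 5)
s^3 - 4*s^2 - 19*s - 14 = (s - 7)*(s + 1)*(s + 2)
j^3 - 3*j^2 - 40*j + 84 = (j - 7)*(j - 2)*(j + 6)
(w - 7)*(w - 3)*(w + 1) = w^3 - 9*w^2 + 11*w + 21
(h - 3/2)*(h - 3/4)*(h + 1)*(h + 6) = h^4 + 19*h^3/4 - 69*h^2/8 - 45*h/8 + 27/4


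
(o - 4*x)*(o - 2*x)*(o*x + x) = o^3*x - 6*o^2*x^2 + o^2*x + 8*o*x^3 - 6*o*x^2 + 8*x^3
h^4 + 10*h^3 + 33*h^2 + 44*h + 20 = (h + 1)*(h + 2)^2*(h + 5)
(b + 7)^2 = b^2 + 14*b + 49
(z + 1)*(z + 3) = z^2 + 4*z + 3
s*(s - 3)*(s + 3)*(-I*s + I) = -I*s^4 + I*s^3 + 9*I*s^2 - 9*I*s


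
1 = 1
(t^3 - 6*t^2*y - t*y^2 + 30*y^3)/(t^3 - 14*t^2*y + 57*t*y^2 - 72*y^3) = (t^2 - 3*t*y - 10*y^2)/(t^2 - 11*t*y + 24*y^2)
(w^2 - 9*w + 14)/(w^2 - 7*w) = (w - 2)/w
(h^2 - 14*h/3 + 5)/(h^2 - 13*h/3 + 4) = (3*h - 5)/(3*h - 4)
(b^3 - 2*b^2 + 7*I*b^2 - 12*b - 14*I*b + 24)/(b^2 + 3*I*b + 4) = (b^2 + b*(-2 + 3*I) - 6*I)/(b - I)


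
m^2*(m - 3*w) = m^3 - 3*m^2*w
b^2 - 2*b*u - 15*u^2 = (b - 5*u)*(b + 3*u)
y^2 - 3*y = y*(y - 3)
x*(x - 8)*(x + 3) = x^3 - 5*x^2 - 24*x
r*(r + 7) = r^2 + 7*r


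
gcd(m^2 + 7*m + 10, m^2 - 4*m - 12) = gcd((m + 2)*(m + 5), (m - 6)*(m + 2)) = m + 2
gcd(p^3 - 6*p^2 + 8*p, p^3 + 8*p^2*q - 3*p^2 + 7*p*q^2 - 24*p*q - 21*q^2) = 1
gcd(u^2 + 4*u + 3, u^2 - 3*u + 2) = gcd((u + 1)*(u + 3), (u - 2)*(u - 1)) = 1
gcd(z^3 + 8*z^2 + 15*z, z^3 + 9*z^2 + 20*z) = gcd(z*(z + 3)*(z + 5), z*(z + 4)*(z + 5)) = z^2 + 5*z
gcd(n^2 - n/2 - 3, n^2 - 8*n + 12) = n - 2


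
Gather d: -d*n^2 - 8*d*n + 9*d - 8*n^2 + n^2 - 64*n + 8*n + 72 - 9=d*(-n^2 - 8*n + 9) - 7*n^2 - 56*n + 63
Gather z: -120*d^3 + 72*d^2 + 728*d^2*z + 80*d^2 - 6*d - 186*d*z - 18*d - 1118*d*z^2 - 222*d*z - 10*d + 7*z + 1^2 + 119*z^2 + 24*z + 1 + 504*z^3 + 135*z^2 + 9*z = -120*d^3 + 152*d^2 - 34*d + 504*z^3 + z^2*(254 - 1118*d) + z*(728*d^2 - 408*d + 40) + 2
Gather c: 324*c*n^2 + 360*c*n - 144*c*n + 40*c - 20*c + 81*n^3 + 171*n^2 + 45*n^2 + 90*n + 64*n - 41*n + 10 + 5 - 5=c*(324*n^2 + 216*n + 20) + 81*n^3 + 216*n^2 + 113*n + 10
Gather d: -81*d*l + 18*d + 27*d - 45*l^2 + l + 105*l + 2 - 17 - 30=d*(45 - 81*l) - 45*l^2 + 106*l - 45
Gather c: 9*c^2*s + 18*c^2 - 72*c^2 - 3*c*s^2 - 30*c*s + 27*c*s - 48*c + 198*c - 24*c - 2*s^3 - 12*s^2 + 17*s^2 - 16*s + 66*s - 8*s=c^2*(9*s - 54) + c*(-3*s^2 - 3*s + 126) - 2*s^3 + 5*s^2 + 42*s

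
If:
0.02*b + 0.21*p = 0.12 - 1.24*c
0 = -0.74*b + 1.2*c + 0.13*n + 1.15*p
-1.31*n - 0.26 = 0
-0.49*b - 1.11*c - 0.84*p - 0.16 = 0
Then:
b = -0.21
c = 0.14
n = -0.20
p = -0.26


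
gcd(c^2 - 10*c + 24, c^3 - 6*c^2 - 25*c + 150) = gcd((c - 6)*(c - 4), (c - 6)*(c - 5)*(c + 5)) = c - 6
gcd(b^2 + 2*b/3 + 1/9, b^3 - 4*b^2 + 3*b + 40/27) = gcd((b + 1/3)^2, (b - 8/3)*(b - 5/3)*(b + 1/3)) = b + 1/3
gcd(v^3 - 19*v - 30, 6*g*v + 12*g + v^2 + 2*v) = v + 2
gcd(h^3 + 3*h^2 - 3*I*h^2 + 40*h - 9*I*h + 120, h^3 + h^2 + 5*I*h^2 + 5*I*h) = h + 5*I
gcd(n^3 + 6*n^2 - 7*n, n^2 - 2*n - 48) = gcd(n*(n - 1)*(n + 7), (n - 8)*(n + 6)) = 1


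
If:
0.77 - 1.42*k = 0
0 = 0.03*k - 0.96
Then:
No Solution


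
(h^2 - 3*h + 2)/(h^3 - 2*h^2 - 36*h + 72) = (h - 1)/(h^2 - 36)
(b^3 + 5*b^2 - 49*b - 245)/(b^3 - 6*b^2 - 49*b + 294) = (b + 5)/(b - 6)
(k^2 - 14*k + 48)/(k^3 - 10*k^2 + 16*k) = (k - 6)/(k*(k - 2))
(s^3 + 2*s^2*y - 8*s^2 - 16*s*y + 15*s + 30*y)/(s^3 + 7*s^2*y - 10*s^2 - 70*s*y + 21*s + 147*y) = (s^2 + 2*s*y - 5*s - 10*y)/(s^2 + 7*s*y - 7*s - 49*y)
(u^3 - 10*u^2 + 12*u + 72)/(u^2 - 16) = (u^3 - 10*u^2 + 12*u + 72)/(u^2 - 16)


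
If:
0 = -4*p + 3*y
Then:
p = 3*y/4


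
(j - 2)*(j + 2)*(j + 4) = j^3 + 4*j^2 - 4*j - 16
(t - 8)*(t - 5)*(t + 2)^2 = t^4 - 9*t^3 - 8*t^2 + 108*t + 160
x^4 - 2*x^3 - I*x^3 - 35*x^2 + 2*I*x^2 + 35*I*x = x*(x - 7)*(x + 5)*(x - I)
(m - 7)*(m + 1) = m^2 - 6*m - 7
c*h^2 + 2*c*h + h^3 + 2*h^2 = h*(c + h)*(h + 2)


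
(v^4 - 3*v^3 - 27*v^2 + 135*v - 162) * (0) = 0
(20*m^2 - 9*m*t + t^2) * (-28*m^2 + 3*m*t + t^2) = -560*m^4 + 312*m^3*t - 35*m^2*t^2 - 6*m*t^3 + t^4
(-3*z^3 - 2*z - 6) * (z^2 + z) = -3*z^5 - 3*z^4 - 2*z^3 - 8*z^2 - 6*z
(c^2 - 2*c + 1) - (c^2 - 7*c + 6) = 5*c - 5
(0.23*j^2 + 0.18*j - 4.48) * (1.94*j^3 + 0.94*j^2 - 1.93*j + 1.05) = 0.4462*j^5 + 0.5654*j^4 - 8.9659*j^3 - 4.3171*j^2 + 8.8354*j - 4.704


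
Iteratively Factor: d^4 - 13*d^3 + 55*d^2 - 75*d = (d)*(d^3 - 13*d^2 + 55*d - 75) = d*(d - 5)*(d^2 - 8*d + 15) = d*(d - 5)^2*(d - 3)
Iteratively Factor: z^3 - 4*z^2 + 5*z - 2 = (z - 1)*(z^2 - 3*z + 2) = (z - 1)^2*(z - 2)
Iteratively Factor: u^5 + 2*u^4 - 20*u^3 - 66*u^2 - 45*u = (u + 3)*(u^4 - u^3 - 17*u^2 - 15*u) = (u + 3)^2*(u^3 - 4*u^2 - 5*u) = u*(u + 3)^2*(u^2 - 4*u - 5) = u*(u - 5)*(u + 3)^2*(u + 1)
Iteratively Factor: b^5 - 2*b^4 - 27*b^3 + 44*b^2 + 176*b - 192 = (b - 1)*(b^4 - b^3 - 28*b^2 + 16*b + 192) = (b - 4)*(b - 1)*(b^3 + 3*b^2 - 16*b - 48) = (b - 4)*(b - 1)*(b + 3)*(b^2 - 16) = (b - 4)*(b - 1)*(b + 3)*(b + 4)*(b - 4)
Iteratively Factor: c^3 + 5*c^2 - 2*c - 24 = (c + 4)*(c^2 + c - 6) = (c - 2)*(c + 4)*(c + 3)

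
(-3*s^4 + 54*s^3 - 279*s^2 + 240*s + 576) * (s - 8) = -3*s^5 + 78*s^4 - 711*s^3 + 2472*s^2 - 1344*s - 4608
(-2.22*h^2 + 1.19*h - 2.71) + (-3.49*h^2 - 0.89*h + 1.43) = -5.71*h^2 + 0.3*h - 1.28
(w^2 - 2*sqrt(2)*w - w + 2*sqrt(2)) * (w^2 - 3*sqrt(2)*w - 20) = w^4 - 5*sqrt(2)*w^3 - w^3 - 8*w^2 + 5*sqrt(2)*w^2 + 8*w + 40*sqrt(2)*w - 40*sqrt(2)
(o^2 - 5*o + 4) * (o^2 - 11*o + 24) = o^4 - 16*o^3 + 83*o^2 - 164*o + 96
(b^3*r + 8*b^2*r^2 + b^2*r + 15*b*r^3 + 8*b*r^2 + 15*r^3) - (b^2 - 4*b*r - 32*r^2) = b^3*r + 8*b^2*r^2 + b^2*r - b^2 + 15*b*r^3 + 8*b*r^2 + 4*b*r + 15*r^3 + 32*r^2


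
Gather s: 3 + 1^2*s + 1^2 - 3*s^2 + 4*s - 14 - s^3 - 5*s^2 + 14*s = -s^3 - 8*s^2 + 19*s - 10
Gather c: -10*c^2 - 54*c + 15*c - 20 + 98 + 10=-10*c^2 - 39*c + 88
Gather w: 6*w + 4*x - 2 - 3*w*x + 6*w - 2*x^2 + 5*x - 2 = w*(12 - 3*x) - 2*x^2 + 9*x - 4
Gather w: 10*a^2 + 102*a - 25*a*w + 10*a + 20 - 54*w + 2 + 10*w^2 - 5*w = 10*a^2 + 112*a + 10*w^2 + w*(-25*a - 59) + 22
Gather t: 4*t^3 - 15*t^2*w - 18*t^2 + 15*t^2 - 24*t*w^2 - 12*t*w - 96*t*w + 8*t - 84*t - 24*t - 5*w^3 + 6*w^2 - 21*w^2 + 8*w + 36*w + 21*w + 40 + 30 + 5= 4*t^3 + t^2*(-15*w - 3) + t*(-24*w^2 - 108*w - 100) - 5*w^3 - 15*w^2 + 65*w + 75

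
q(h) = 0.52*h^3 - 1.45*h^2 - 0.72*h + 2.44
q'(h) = 1.56*h^2 - 2.9*h - 0.72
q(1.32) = 0.16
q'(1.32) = -1.83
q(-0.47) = 2.40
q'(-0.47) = 0.99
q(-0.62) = 2.21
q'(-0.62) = 1.68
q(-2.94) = -21.19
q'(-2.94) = 21.29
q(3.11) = 1.82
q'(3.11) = 5.35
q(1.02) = 0.75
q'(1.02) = -2.05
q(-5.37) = -116.03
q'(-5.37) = 59.84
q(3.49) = 4.37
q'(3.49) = 8.16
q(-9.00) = -487.61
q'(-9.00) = 151.74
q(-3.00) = -22.49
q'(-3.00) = 22.02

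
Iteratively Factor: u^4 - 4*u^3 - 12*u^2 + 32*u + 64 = (u + 2)*(u^3 - 6*u^2 + 32) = (u - 4)*(u + 2)*(u^2 - 2*u - 8) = (u - 4)*(u + 2)^2*(u - 4)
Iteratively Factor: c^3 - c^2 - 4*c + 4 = (c + 2)*(c^2 - 3*c + 2) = (c - 2)*(c + 2)*(c - 1)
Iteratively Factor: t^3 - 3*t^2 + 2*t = (t - 2)*(t^2 - t) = (t - 2)*(t - 1)*(t)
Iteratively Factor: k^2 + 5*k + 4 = (k + 4)*(k + 1)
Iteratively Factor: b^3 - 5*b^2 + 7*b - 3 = (b - 3)*(b^2 - 2*b + 1) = (b - 3)*(b - 1)*(b - 1)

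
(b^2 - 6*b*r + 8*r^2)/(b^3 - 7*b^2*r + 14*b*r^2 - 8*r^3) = 1/(b - r)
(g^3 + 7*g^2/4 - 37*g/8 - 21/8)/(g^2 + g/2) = g + 5/4 - 21/(4*g)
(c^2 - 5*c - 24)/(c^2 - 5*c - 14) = (-c^2 + 5*c + 24)/(-c^2 + 5*c + 14)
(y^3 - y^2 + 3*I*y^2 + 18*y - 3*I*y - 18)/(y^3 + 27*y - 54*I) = (y - 1)/(y - 3*I)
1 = 1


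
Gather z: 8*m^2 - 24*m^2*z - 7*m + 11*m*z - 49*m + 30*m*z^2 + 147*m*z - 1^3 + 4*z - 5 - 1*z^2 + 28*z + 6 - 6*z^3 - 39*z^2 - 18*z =8*m^2 - 56*m - 6*z^3 + z^2*(30*m - 40) + z*(-24*m^2 + 158*m + 14)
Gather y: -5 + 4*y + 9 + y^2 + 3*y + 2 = y^2 + 7*y + 6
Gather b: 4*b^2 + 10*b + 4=4*b^2 + 10*b + 4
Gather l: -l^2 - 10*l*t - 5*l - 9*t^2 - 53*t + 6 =-l^2 + l*(-10*t - 5) - 9*t^2 - 53*t + 6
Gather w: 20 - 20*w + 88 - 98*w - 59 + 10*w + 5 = 54 - 108*w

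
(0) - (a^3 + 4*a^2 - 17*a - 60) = -a^3 - 4*a^2 + 17*a + 60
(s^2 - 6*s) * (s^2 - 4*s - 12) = s^4 - 10*s^3 + 12*s^2 + 72*s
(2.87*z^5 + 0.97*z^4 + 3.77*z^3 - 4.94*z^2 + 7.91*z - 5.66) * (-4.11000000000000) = -11.7957*z^5 - 3.9867*z^4 - 15.4947*z^3 + 20.3034*z^2 - 32.5101*z + 23.2626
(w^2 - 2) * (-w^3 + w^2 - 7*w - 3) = -w^5 + w^4 - 5*w^3 - 5*w^2 + 14*w + 6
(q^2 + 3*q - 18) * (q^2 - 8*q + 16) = q^4 - 5*q^3 - 26*q^2 + 192*q - 288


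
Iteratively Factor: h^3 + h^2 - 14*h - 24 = (h - 4)*(h^2 + 5*h + 6) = (h - 4)*(h + 2)*(h + 3)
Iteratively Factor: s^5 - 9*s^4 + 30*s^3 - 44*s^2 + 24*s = (s - 2)*(s^4 - 7*s^3 + 16*s^2 - 12*s) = (s - 3)*(s - 2)*(s^3 - 4*s^2 + 4*s) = (s - 3)*(s - 2)^2*(s^2 - 2*s) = s*(s - 3)*(s - 2)^2*(s - 2)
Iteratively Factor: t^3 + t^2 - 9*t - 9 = (t + 3)*(t^2 - 2*t - 3) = (t + 1)*(t + 3)*(t - 3)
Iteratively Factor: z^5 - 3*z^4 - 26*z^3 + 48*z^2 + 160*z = (z - 4)*(z^4 + z^3 - 22*z^2 - 40*z) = (z - 5)*(z - 4)*(z^3 + 6*z^2 + 8*z) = z*(z - 5)*(z - 4)*(z^2 + 6*z + 8) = z*(z - 5)*(z - 4)*(z + 2)*(z + 4)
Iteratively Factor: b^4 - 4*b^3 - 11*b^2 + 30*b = (b - 2)*(b^3 - 2*b^2 - 15*b) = (b - 2)*(b + 3)*(b^2 - 5*b) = b*(b - 2)*(b + 3)*(b - 5)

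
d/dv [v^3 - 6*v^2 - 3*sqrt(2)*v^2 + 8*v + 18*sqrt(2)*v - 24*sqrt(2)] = 3*v^2 - 12*v - 6*sqrt(2)*v + 8 + 18*sqrt(2)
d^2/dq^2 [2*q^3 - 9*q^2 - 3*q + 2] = 12*q - 18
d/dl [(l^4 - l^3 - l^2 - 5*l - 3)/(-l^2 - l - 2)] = (-2*l^5 - 2*l^4 - 6*l^3 + 2*l^2 - 2*l + 7)/(l^4 + 2*l^3 + 5*l^2 + 4*l + 4)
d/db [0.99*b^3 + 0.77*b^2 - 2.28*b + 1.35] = 2.97*b^2 + 1.54*b - 2.28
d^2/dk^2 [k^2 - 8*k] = 2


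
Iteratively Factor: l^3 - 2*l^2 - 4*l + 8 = (l + 2)*(l^2 - 4*l + 4) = (l - 2)*(l + 2)*(l - 2)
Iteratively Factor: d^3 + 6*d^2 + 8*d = (d + 2)*(d^2 + 4*d) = d*(d + 2)*(d + 4)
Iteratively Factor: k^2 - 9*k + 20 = (k - 5)*(k - 4)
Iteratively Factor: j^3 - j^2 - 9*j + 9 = (j - 3)*(j^2 + 2*j - 3) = (j - 3)*(j + 3)*(j - 1)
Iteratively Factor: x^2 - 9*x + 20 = (x - 5)*(x - 4)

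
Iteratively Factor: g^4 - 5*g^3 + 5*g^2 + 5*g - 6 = (g - 1)*(g^3 - 4*g^2 + g + 6) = (g - 1)*(g + 1)*(g^2 - 5*g + 6) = (g - 3)*(g - 1)*(g + 1)*(g - 2)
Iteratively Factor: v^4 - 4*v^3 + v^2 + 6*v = (v - 2)*(v^3 - 2*v^2 - 3*v) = v*(v - 2)*(v^2 - 2*v - 3) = v*(v - 3)*(v - 2)*(v + 1)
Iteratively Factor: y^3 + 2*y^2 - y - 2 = (y - 1)*(y^2 + 3*y + 2) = (y - 1)*(y + 2)*(y + 1)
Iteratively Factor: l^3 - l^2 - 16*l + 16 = (l + 4)*(l^2 - 5*l + 4) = (l - 4)*(l + 4)*(l - 1)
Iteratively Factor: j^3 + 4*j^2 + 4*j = (j + 2)*(j^2 + 2*j) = (j + 2)^2*(j)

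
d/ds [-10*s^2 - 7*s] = -20*s - 7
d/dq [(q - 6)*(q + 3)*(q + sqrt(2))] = 3*q^2 - 6*q + 2*sqrt(2)*q - 18 - 3*sqrt(2)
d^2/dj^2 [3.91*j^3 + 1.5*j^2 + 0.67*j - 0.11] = 23.46*j + 3.0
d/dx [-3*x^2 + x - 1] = 1 - 6*x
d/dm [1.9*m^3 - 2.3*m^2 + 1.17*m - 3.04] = 5.7*m^2 - 4.6*m + 1.17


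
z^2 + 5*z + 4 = (z + 1)*(z + 4)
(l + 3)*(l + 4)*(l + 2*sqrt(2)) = l^3 + 2*sqrt(2)*l^2 + 7*l^2 + 12*l + 14*sqrt(2)*l + 24*sqrt(2)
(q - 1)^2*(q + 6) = q^3 + 4*q^2 - 11*q + 6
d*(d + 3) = d^2 + 3*d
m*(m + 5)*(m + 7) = m^3 + 12*m^2 + 35*m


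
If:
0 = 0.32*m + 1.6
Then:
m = -5.00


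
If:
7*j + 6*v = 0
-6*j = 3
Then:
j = -1/2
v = 7/12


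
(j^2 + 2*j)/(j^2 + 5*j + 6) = j/(j + 3)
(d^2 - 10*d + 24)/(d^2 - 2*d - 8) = (d - 6)/(d + 2)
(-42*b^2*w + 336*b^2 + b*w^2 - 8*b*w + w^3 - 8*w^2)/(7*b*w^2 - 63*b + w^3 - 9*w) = (-6*b*w + 48*b + w^2 - 8*w)/(w^2 - 9)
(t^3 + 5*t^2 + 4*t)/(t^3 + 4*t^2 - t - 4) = t/(t - 1)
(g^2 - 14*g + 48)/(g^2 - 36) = (g - 8)/(g + 6)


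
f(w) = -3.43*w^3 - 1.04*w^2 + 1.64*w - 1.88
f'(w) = -10.29*w^2 - 2.08*w + 1.64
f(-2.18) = 25.14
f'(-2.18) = -42.73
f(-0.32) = -2.40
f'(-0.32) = 1.25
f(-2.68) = 52.28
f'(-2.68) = -66.69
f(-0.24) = -2.29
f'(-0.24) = 1.55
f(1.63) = -16.82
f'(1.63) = -29.09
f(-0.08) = -2.02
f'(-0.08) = 1.74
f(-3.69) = 150.24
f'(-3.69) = -130.79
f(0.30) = -1.57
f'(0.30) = 0.09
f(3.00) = -98.93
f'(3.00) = -97.21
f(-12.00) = 5755.72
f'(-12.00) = -1455.16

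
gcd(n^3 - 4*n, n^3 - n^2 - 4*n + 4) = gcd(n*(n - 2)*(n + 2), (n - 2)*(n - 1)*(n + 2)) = n^2 - 4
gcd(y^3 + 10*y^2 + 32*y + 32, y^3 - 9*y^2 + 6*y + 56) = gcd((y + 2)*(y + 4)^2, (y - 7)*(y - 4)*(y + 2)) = y + 2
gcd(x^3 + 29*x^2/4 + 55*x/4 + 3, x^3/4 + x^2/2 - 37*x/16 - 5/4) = x + 4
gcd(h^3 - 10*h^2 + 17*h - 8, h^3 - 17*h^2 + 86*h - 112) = h - 8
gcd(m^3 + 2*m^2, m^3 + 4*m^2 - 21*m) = m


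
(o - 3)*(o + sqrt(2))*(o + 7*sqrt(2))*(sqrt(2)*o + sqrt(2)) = sqrt(2)*o^4 - 2*sqrt(2)*o^3 + 16*o^3 - 32*o^2 + 11*sqrt(2)*o^2 - 48*o - 28*sqrt(2)*o - 42*sqrt(2)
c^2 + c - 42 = (c - 6)*(c + 7)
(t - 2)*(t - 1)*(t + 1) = t^3 - 2*t^2 - t + 2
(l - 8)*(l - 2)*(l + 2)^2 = l^4 - 6*l^3 - 20*l^2 + 24*l + 64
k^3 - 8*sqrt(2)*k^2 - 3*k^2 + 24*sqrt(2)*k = k*(k - 3)*(k - 8*sqrt(2))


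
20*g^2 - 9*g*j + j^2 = (-5*g + j)*(-4*g + j)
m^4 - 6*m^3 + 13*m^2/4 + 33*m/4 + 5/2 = (m - 5)*(m - 2)*(m + 1/2)^2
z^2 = z^2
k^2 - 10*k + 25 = (k - 5)^2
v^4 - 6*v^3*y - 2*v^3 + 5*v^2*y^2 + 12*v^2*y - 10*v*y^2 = v*(v - 2)*(v - 5*y)*(v - y)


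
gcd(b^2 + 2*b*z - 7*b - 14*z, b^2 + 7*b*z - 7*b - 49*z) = b - 7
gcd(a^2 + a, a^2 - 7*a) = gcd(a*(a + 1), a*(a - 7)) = a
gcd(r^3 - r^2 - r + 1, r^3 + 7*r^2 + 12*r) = 1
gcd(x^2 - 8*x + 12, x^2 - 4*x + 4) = x - 2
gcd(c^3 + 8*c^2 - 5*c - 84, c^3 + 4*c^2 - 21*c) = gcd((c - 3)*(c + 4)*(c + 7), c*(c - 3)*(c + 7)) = c^2 + 4*c - 21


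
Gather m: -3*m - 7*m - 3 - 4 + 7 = -10*m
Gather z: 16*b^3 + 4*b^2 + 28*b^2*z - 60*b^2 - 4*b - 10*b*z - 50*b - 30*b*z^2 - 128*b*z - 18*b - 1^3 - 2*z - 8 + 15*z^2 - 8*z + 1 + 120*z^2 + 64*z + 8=16*b^3 - 56*b^2 - 72*b + z^2*(135 - 30*b) + z*(28*b^2 - 138*b + 54)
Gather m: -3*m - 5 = -3*m - 5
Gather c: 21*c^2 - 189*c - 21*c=21*c^2 - 210*c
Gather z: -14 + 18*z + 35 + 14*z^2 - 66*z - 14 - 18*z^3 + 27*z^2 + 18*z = -18*z^3 + 41*z^2 - 30*z + 7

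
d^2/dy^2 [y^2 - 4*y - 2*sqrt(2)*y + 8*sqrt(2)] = 2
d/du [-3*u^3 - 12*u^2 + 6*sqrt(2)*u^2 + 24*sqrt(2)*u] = -9*u^2 - 24*u + 12*sqrt(2)*u + 24*sqrt(2)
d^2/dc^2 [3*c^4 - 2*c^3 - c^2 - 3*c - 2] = 36*c^2 - 12*c - 2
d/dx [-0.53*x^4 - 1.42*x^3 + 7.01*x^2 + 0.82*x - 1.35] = -2.12*x^3 - 4.26*x^2 + 14.02*x + 0.82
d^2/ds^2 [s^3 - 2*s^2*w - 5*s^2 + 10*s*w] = 6*s - 4*w - 10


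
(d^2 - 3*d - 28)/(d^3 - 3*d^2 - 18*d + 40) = (d - 7)/(d^2 - 7*d + 10)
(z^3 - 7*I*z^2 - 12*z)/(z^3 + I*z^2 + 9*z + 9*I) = z*(z - 4*I)/(z^2 + 4*I*z - 3)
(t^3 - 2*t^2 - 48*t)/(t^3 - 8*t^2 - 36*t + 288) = t/(t - 6)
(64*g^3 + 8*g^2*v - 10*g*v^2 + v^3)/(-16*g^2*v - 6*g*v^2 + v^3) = (-4*g + v)/v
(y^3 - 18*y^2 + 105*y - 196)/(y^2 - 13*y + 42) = (y^2 - 11*y + 28)/(y - 6)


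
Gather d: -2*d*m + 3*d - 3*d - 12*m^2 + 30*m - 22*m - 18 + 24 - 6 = -2*d*m - 12*m^2 + 8*m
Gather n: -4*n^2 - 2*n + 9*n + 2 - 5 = -4*n^2 + 7*n - 3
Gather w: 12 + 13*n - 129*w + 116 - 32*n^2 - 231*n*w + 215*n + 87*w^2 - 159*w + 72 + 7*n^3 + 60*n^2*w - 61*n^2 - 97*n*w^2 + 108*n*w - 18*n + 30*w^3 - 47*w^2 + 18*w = 7*n^3 - 93*n^2 + 210*n + 30*w^3 + w^2*(40 - 97*n) + w*(60*n^2 - 123*n - 270) + 200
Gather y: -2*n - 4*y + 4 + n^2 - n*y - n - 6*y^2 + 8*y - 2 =n^2 - 3*n - 6*y^2 + y*(4 - n) + 2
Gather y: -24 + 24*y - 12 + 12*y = 36*y - 36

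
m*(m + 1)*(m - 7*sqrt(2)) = m^3 - 7*sqrt(2)*m^2 + m^2 - 7*sqrt(2)*m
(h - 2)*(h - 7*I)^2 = h^3 - 2*h^2 - 14*I*h^2 - 49*h + 28*I*h + 98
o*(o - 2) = o^2 - 2*o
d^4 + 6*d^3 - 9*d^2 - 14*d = d*(d - 2)*(d + 1)*(d + 7)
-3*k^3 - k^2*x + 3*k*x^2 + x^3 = (-k + x)*(k + x)*(3*k + x)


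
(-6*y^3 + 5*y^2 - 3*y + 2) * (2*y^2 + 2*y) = -12*y^5 - 2*y^4 + 4*y^3 - 2*y^2 + 4*y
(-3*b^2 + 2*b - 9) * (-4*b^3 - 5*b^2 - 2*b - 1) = 12*b^5 + 7*b^4 + 32*b^3 + 44*b^2 + 16*b + 9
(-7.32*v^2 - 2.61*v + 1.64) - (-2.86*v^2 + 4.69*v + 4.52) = -4.46*v^2 - 7.3*v - 2.88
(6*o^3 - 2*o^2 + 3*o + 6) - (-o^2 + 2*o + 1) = 6*o^3 - o^2 + o + 5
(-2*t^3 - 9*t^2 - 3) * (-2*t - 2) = 4*t^4 + 22*t^3 + 18*t^2 + 6*t + 6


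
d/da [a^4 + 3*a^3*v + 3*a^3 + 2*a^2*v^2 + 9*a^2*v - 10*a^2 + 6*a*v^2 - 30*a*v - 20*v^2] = 4*a^3 + 9*a^2*v + 9*a^2 + 4*a*v^2 + 18*a*v - 20*a + 6*v^2 - 30*v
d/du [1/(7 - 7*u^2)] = 2*u/(7*(u^2 - 1)^2)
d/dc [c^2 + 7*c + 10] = 2*c + 7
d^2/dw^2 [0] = 0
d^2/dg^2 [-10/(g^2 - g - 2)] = 20*(-g^2 + g + (2*g - 1)^2 + 2)/(-g^2 + g + 2)^3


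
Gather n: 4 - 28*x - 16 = -28*x - 12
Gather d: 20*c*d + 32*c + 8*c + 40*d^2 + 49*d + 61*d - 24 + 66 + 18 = 40*c + 40*d^2 + d*(20*c + 110) + 60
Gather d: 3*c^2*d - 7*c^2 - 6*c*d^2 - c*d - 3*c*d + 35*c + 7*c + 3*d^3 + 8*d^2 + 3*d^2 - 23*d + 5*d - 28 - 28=-7*c^2 + 42*c + 3*d^3 + d^2*(11 - 6*c) + d*(3*c^2 - 4*c - 18) - 56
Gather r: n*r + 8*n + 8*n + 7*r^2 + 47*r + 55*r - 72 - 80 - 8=16*n + 7*r^2 + r*(n + 102) - 160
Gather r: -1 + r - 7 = r - 8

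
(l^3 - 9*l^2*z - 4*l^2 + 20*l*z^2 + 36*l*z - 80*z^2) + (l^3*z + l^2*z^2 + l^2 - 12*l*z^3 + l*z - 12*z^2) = l^3*z + l^3 + l^2*z^2 - 9*l^2*z - 3*l^2 - 12*l*z^3 + 20*l*z^2 + 37*l*z - 92*z^2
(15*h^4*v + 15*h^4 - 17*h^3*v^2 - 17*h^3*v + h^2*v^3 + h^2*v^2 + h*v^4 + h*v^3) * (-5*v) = -75*h^4*v^2 - 75*h^4*v + 85*h^3*v^3 + 85*h^3*v^2 - 5*h^2*v^4 - 5*h^2*v^3 - 5*h*v^5 - 5*h*v^4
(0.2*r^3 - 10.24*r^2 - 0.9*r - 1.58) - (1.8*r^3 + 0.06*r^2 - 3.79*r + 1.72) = -1.6*r^3 - 10.3*r^2 + 2.89*r - 3.3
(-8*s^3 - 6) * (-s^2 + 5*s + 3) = 8*s^5 - 40*s^4 - 24*s^3 + 6*s^2 - 30*s - 18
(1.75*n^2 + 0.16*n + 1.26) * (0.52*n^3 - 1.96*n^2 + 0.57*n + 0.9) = 0.91*n^5 - 3.3468*n^4 + 1.3391*n^3 - 0.8034*n^2 + 0.8622*n + 1.134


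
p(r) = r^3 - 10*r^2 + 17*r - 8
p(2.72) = -15.62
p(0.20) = -4.99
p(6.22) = -48.50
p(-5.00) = -468.00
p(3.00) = -20.00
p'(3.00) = -16.00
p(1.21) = -0.30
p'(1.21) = -2.81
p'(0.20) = 13.12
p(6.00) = -50.00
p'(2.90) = -15.77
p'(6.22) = 8.67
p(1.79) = -3.88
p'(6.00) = 5.00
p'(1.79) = -9.19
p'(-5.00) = 192.00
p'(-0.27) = 22.62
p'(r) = 3*r^2 - 20*r + 17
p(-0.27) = -13.34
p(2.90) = -18.41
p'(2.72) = -15.20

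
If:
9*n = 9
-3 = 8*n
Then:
No Solution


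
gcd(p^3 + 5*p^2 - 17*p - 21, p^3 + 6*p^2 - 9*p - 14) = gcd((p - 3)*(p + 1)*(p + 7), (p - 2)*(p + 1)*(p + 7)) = p^2 + 8*p + 7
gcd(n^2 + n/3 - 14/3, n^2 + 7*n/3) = n + 7/3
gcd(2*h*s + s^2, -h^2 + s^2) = 1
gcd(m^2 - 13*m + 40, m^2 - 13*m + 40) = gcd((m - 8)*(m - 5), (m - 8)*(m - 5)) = m^2 - 13*m + 40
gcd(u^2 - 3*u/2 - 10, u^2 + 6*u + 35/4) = u + 5/2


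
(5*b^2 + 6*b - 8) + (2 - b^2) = 4*b^2 + 6*b - 6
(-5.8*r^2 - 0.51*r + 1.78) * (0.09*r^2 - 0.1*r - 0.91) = -0.522*r^4 + 0.5341*r^3 + 5.4892*r^2 + 0.2861*r - 1.6198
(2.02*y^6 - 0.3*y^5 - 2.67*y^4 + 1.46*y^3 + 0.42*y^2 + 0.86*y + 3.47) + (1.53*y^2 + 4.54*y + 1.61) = 2.02*y^6 - 0.3*y^5 - 2.67*y^4 + 1.46*y^3 + 1.95*y^2 + 5.4*y + 5.08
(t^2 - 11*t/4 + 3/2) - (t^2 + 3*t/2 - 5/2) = 4 - 17*t/4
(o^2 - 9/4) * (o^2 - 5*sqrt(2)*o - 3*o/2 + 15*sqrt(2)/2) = o^4 - 5*sqrt(2)*o^3 - 3*o^3/2 - 9*o^2/4 + 15*sqrt(2)*o^2/2 + 27*o/8 + 45*sqrt(2)*o/4 - 135*sqrt(2)/8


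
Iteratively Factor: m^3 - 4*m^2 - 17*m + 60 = (m + 4)*(m^2 - 8*m + 15) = (m - 3)*(m + 4)*(m - 5)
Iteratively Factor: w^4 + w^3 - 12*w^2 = (w)*(w^3 + w^2 - 12*w) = w*(w + 4)*(w^2 - 3*w) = w*(w - 3)*(w + 4)*(w)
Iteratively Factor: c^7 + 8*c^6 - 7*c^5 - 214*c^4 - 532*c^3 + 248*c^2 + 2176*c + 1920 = (c + 4)*(c^6 + 4*c^5 - 23*c^4 - 122*c^3 - 44*c^2 + 424*c + 480) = (c - 5)*(c + 4)*(c^5 + 9*c^4 + 22*c^3 - 12*c^2 - 104*c - 96) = (c - 5)*(c + 4)^2*(c^4 + 5*c^3 + 2*c^2 - 20*c - 24) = (c - 5)*(c - 2)*(c + 4)^2*(c^3 + 7*c^2 + 16*c + 12) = (c - 5)*(c - 2)*(c + 2)*(c + 4)^2*(c^2 + 5*c + 6) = (c - 5)*(c - 2)*(c + 2)^2*(c + 4)^2*(c + 3)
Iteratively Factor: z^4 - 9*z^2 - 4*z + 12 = (z + 2)*(z^3 - 2*z^2 - 5*z + 6) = (z - 3)*(z + 2)*(z^2 + z - 2) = (z - 3)*(z - 1)*(z + 2)*(z + 2)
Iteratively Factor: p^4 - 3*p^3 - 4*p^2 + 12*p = (p)*(p^3 - 3*p^2 - 4*p + 12) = p*(p - 2)*(p^2 - p - 6) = p*(p - 2)*(p + 2)*(p - 3)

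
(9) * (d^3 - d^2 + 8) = 9*d^3 - 9*d^2 + 72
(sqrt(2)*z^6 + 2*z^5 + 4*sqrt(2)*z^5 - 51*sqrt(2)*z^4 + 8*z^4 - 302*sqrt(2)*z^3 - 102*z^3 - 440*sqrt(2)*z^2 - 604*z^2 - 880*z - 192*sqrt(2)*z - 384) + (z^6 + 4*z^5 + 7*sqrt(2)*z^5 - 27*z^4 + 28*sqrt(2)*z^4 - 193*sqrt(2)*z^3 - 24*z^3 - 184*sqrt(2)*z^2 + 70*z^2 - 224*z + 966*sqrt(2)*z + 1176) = z^6 + sqrt(2)*z^6 + 6*z^5 + 11*sqrt(2)*z^5 - 23*sqrt(2)*z^4 - 19*z^4 - 495*sqrt(2)*z^3 - 126*z^3 - 624*sqrt(2)*z^2 - 534*z^2 - 1104*z + 774*sqrt(2)*z + 792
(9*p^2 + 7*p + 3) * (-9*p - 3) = -81*p^3 - 90*p^2 - 48*p - 9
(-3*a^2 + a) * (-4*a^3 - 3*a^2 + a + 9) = 12*a^5 + 5*a^4 - 6*a^3 - 26*a^2 + 9*a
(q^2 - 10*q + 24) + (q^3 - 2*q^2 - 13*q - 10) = q^3 - q^2 - 23*q + 14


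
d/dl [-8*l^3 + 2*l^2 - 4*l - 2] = -24*l^2 + 4*l - 4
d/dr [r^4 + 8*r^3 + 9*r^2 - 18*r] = 4*r^3 + 24*r^2 + 18*r - 18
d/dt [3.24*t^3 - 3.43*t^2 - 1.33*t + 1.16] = 9.72*t^2 - 6.86*t - 1.33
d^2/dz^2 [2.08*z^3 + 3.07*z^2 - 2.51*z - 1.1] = 12.48*z + 6.14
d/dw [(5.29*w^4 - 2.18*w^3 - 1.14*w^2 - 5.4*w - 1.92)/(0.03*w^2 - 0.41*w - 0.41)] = (0.3174*w^5 - 6.5721*w^4 - 6.888*w^3 + 3.3108*w^2 + 1.05*w + 1.4268)/(0.0009*w^4 - 0.0246*w^3 + 0.1435*w^2 + 0.3362*w + 0.1681)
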